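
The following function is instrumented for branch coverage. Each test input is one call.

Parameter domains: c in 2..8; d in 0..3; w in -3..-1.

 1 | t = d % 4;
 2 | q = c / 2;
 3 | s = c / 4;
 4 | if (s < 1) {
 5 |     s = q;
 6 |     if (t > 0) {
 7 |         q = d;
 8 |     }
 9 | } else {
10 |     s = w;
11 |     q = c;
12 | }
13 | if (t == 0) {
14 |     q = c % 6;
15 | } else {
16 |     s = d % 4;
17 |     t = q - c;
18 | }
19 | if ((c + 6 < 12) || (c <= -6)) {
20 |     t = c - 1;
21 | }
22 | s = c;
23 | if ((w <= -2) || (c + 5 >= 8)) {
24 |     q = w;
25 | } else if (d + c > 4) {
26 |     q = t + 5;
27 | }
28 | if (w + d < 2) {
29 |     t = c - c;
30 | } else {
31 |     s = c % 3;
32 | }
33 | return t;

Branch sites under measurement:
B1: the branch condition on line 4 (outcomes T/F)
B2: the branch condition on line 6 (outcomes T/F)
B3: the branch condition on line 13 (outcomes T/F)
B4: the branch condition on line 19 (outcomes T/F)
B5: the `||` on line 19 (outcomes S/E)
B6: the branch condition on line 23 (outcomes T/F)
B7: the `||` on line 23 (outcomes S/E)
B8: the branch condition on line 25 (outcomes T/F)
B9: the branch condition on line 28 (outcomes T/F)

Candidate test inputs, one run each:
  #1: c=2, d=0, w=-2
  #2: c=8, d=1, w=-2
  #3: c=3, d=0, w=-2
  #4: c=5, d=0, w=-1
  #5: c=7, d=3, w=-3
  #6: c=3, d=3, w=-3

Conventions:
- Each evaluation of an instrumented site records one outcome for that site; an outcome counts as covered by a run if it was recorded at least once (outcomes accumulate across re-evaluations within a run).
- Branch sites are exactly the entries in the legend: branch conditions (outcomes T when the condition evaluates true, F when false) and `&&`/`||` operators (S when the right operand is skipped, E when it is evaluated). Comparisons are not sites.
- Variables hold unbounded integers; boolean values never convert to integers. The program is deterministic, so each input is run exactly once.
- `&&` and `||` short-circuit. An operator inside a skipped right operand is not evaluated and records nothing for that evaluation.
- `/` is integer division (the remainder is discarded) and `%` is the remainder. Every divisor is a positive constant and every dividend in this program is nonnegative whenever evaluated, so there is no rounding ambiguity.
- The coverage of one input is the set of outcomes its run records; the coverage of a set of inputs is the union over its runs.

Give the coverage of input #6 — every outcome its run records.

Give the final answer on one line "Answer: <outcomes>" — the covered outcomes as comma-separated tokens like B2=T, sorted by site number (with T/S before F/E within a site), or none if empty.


Running input #6 (c=3, d=3, w=-3), event by event:
  B1->T, B2->T, B3->F, B5->S, B4->T, B7->S, B6->T, B9->T
distinct outcomes covered: B1=T, B2=T, B3=F, B4=T, B5=S, B6=T, B7=S, B9=T
Answer: B1=T, B2=T, B3=F, B4=T, B5=S, B6=T, B7=S, B9=T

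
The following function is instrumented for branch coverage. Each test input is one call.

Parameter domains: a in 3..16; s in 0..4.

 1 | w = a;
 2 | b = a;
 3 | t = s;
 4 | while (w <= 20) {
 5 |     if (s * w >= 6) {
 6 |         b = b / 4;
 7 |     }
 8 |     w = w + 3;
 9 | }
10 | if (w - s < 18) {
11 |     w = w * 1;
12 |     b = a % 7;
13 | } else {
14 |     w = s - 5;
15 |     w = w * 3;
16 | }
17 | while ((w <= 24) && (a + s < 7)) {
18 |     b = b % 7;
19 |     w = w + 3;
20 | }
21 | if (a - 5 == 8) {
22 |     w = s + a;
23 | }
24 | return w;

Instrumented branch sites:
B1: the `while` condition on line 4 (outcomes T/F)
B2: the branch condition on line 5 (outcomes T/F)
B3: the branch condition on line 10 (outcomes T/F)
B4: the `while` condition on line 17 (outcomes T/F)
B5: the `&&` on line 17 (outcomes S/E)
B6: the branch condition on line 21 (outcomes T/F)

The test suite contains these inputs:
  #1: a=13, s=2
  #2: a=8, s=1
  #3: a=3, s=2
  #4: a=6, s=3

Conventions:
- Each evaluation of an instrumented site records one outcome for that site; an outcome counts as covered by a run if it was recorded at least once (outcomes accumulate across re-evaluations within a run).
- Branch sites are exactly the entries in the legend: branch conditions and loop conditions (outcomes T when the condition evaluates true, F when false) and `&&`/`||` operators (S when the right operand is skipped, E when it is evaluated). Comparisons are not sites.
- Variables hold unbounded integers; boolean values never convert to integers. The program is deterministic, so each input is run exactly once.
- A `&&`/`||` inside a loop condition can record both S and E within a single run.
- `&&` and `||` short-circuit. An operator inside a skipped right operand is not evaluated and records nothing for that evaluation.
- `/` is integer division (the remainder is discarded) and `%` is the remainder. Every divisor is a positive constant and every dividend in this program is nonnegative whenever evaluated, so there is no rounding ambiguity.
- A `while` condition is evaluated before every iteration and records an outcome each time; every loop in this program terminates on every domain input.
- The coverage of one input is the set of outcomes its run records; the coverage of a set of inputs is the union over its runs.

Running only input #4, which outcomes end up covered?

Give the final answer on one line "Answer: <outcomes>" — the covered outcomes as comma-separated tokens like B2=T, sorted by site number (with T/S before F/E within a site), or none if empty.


Simulating input #4 (a=6, s=3) step by step:
  B1->T, B2->T, B1->T, B2->T, B1->T, B2->T, B1->T, B2->T, B1->T, B2->T
  B1->F, B3->F, B5->E, B4->F, B6->F
collecting distinct outcomes: B1=T, B1=F, B2=T, B3=F, B4=F, B5=E, B6=F
Answer: B1=T, B1=F, B2=T, B3=F, B4=F, B5=E, B6=F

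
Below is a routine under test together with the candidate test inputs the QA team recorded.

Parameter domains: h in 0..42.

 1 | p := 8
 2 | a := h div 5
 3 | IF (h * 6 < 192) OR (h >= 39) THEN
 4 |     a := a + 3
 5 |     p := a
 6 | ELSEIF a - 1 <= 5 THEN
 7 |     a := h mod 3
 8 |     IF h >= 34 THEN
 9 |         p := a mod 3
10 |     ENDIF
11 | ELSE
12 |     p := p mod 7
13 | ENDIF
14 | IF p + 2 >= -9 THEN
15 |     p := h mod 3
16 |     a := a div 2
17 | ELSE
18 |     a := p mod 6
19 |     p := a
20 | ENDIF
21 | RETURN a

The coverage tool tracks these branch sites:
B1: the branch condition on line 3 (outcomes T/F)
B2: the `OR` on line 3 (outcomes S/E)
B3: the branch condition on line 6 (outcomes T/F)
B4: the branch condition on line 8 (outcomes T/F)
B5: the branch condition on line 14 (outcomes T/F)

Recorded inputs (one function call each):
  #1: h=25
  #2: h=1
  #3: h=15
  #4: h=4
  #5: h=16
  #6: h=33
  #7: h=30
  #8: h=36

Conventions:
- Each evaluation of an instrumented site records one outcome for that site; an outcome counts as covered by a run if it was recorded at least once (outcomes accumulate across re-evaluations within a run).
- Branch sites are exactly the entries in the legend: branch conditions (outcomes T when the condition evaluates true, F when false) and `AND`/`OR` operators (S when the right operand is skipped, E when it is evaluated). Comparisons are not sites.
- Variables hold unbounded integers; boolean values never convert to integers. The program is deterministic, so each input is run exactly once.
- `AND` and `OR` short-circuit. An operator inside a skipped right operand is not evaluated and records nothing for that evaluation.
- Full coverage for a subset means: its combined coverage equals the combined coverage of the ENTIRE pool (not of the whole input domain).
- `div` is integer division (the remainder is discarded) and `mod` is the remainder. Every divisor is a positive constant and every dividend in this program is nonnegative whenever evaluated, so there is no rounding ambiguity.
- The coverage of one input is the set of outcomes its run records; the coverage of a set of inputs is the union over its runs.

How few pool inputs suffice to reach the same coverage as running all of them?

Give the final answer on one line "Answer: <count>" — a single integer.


input #1 (h=25): events B2->S, B1->T, B5->T; covers B1=T, B2=S, B5=T
input #2 (h=1): events B2->S, B1->T, B5->T; covers B1=T, B2=S, B5=T
input #3 (h=15): events B2->S, B1->T, B5->T; covers B1=T, B2=S, B5=T
input #4 (h=4): events B2->S, B1->T, B5->T; covers B1=T, B2=S, B5=T
input #5 (h=16): events B2->S, B1->T, B5->T; covers B1=T, B2=S, B5=T
input #6 (h=33): events B2->E, B1->F, B3->T, B4->F, B5->T; covers B1=F, B2=E, B3=T, B4=F, B5=T
input #7 (h=30): events B2->S, B1->T, B5->T; covers B1=T, B2=S, B5=T
input #8 (h=36): events B2->E, B1->F, B3->F, B5->T; covers B1=F, B2=E, B3=F, B5=T
union over all inputs: B1=T, B1=F, B2=S, B2=E, B3=T, B3=F, B4=F, B5=T (8 outcomes)
checked all size-1 subsets: none covers 8 outcomes (max 5/8)
checked all size-2 subsets: none covers 8 outcomes (max 7/8)
the canonical winner is {1, 6, 8}: size 3, full 8-outcome coverage, earliest index list among size-3 covers
Answer: 3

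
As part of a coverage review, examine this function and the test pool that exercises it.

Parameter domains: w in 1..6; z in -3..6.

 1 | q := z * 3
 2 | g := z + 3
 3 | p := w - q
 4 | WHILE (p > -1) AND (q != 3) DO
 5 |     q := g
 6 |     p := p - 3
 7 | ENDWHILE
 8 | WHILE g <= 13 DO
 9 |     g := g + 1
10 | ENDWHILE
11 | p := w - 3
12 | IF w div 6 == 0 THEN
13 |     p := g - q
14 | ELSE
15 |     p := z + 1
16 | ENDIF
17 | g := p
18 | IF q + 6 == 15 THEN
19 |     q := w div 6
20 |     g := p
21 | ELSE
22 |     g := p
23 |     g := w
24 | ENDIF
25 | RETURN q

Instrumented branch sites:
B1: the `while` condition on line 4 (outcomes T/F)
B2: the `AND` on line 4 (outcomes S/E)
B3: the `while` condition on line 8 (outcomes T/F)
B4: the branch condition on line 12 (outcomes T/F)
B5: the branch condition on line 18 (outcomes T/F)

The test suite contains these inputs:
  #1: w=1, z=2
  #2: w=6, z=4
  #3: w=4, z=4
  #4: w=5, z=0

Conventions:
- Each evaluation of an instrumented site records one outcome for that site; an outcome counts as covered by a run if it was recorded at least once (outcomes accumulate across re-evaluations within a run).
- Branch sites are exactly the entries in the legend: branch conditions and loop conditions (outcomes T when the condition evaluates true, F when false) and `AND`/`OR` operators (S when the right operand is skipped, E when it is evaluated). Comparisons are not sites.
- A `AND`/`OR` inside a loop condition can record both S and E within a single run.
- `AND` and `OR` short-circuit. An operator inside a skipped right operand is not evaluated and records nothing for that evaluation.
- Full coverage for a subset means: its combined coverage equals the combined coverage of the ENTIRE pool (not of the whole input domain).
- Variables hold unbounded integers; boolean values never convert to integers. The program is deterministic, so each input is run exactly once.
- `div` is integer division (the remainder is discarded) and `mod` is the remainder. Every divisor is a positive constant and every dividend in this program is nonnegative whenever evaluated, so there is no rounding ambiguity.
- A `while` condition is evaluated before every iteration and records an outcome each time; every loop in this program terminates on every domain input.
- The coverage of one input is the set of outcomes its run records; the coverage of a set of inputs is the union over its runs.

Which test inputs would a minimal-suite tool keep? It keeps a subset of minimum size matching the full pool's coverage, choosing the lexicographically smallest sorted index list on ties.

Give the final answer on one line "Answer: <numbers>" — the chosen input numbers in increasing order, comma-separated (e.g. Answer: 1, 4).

test 1 (w=1, z=2) fires B2->S, B1->F, B3->T, B3->T, B3->T, B3->T, B3->T, B3->T, B3->T, B3->T, B3->T, B3->F, B4->T, B5->F; hits B1=F, B2=S, B3=T, B3=F, B4=T, B5=F
test 2 (w=6, z=4) fires B2->S, B1->F, B3->T, B3->T, B3->T, B3->T, B3->T, B3->T, B3->T, B3->F, B4->F, B5->F; hits B1=F, B2=S, B3=T, B3=F, B4=F, B5=F
test 3 (w=4, z=4) fires B2->S, B1->F, B3->T, B3->T, B3->T, B3->T, B3->T, B3->T, B3->T, B3->F, B4->T, B5->F; hits B1=F, B2=S, B3=T, B3=F, B4=T, B5=F
test 4 (w=5, z=0) fires B2->E, B1->T, B2->E, B1->F, B3->T, B3->T, B3->T, B3->T, B3->T, B3->T, B3->T, B3->T, B3->T, B3->T, ...; hits B1=T, B1=F, B2=E, B3=T, B3=F, B4=T, B5=F
the full pool covers 9 outcomes: B1=T, B1=F, B2=S, B2=E, B3=T, B3=F, B4=T, B4=F, B5=F
checked all size-1 subsets: none covers 9 outcomes (max 7/9)
size 2: inputs {2, 4} cover all 9 outcomes, and no lexicographically smaller subset of this size does

Answer: 2, 4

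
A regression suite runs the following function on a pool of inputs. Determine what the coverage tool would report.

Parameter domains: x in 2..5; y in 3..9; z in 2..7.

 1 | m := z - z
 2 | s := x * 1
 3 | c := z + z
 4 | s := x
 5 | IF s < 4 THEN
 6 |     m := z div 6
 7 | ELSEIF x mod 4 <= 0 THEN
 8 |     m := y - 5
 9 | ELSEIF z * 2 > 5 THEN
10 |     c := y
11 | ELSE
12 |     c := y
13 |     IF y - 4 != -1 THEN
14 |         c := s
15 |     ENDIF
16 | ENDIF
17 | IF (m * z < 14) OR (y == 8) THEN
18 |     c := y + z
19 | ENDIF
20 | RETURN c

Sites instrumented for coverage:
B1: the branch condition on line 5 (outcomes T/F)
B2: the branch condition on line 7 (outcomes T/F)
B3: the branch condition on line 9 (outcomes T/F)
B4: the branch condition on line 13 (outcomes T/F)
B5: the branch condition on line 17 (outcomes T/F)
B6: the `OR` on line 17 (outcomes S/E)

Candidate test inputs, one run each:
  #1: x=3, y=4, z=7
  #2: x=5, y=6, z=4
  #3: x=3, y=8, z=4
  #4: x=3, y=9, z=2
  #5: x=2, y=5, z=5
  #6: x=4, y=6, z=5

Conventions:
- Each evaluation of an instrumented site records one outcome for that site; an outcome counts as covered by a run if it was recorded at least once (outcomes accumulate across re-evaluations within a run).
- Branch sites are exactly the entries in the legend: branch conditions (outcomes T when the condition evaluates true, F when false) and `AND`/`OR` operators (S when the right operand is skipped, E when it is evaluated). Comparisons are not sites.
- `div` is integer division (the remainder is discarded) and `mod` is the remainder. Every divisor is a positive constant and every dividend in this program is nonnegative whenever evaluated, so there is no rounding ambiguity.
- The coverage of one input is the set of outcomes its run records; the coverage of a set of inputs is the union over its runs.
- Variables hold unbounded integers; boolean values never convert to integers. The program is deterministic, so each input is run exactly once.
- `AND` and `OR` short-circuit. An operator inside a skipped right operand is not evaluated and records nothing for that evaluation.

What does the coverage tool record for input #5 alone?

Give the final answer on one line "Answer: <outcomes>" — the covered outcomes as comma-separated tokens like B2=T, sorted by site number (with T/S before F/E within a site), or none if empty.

Running input #5 (x=2, y=5, z=5), event by event:
  B1->T, B6->S, B5->T
collecting distinct outcomes: B1=T, B5=T, B6=S

Answer: B1=T, B5=T, B6=S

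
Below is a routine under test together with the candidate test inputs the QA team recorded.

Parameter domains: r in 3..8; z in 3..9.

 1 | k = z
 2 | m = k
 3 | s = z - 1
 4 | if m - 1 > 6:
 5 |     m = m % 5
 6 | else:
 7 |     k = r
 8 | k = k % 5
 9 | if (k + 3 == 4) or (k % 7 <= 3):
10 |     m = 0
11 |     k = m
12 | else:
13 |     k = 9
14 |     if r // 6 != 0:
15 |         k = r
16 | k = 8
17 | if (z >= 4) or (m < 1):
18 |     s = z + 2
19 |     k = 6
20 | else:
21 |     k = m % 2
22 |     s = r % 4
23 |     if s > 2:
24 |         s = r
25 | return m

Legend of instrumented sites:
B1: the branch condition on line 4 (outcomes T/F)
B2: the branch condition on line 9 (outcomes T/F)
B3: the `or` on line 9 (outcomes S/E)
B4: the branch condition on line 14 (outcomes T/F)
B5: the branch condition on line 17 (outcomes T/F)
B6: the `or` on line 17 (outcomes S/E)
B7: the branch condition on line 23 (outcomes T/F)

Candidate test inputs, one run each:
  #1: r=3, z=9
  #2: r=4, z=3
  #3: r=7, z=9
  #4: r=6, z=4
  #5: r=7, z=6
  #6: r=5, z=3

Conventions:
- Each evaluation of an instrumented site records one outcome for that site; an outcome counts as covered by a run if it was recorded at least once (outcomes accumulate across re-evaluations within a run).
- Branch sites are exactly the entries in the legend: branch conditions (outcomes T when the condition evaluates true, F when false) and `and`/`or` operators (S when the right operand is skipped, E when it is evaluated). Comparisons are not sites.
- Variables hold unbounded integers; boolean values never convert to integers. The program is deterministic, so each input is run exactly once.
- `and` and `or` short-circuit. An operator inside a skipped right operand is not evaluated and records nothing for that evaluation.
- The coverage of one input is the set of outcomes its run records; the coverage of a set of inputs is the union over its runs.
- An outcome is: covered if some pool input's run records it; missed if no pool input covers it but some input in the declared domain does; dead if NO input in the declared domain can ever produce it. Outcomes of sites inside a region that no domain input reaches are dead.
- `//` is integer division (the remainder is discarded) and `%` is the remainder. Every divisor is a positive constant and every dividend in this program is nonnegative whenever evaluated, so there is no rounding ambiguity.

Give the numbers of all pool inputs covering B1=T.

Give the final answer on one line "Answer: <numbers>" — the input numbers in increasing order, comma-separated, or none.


input #1 (r=3, z=9): hits B1=T
input #2 (r=4, z=3): never hits B1=T
input #3 (r=7, z=9): hits B1=T
input #4 (r=6, z=4): never hits B1=T
input #5 (r=7, z=6): never hits B1=T
input #6 (r=5, z=3): never hits B1=T
Answer: 1, 3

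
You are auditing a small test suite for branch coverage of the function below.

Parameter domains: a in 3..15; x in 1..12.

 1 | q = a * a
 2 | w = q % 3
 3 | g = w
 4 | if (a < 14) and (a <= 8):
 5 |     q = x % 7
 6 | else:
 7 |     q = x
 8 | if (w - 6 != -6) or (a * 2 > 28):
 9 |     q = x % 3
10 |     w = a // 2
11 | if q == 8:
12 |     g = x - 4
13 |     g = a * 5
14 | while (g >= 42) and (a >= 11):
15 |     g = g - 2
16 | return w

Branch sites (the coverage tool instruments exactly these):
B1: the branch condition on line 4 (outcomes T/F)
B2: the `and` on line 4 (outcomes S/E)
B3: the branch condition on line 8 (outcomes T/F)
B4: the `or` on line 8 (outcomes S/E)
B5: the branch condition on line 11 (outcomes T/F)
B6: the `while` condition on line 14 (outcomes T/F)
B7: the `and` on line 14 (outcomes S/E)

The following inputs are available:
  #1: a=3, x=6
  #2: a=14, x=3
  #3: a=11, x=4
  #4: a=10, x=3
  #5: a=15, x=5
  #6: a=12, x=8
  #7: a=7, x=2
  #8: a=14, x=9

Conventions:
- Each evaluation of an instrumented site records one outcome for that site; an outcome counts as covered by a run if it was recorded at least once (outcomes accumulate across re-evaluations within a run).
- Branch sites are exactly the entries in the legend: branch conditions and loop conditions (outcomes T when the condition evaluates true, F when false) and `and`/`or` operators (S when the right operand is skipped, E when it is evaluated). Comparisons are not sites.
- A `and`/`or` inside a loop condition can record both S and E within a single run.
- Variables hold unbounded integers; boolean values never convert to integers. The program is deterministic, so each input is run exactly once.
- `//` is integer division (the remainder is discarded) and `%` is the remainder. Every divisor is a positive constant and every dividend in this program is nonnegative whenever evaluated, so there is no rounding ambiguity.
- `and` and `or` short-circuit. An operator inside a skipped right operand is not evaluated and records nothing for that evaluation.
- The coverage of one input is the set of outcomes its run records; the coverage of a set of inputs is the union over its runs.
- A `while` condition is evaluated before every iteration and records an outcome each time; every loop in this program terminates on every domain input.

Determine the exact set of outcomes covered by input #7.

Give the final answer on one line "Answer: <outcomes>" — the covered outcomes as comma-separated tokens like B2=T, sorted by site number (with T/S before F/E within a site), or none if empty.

Event log for input #7 (a=7, x=2):
  B2->E, B1->T, B4->S, B3->T, B5->F, B7->S, B6->F
collecting distinct outcomes: B1=T, B2=E, B3=T, B4=S, B5=F, B6=F, B7=S

Answer: B1=T, B2=E, B3=T, B4=S, B5=F, B6=F, B7=S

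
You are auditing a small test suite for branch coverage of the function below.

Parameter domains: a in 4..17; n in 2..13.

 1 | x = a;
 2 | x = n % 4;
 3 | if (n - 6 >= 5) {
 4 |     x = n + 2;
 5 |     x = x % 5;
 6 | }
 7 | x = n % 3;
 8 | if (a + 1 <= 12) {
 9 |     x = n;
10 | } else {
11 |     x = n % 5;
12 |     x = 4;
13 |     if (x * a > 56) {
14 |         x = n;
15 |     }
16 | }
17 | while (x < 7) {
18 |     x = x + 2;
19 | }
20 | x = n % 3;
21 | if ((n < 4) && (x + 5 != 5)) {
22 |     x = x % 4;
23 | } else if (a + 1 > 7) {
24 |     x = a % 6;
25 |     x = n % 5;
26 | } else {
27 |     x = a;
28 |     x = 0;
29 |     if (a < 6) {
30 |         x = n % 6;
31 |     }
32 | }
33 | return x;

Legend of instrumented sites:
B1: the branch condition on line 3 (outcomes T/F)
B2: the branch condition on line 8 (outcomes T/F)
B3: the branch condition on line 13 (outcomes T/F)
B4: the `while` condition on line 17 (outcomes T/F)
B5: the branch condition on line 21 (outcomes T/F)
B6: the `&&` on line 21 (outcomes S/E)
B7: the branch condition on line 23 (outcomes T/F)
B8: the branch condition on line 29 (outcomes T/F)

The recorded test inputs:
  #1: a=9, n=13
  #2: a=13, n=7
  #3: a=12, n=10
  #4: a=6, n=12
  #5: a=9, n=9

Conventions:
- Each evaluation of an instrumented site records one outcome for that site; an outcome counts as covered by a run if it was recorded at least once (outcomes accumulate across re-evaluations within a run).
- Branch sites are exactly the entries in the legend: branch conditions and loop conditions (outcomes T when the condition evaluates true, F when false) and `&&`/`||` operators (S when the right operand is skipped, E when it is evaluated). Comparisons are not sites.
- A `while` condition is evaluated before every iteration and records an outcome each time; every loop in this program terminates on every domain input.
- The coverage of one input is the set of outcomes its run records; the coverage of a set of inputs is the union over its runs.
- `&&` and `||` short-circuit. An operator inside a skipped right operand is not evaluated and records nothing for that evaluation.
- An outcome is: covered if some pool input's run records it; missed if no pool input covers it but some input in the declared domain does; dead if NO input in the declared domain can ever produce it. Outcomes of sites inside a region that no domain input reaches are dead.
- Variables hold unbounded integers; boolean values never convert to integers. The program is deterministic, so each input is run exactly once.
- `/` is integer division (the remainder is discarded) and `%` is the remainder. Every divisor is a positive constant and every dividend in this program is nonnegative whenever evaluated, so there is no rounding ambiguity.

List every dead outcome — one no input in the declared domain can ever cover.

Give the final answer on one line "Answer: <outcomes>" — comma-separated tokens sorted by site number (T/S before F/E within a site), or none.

running all 168 domain inputs and tallying outcomes:
  reachable outcomes have witnesses, e.g. B1=T (e.g. a=4, n=11), B1=F (e.g. a=4, n=2), B2=T (e.g. a=4, n=2), B2=F (e.g. a=12, n=2)

Answer: none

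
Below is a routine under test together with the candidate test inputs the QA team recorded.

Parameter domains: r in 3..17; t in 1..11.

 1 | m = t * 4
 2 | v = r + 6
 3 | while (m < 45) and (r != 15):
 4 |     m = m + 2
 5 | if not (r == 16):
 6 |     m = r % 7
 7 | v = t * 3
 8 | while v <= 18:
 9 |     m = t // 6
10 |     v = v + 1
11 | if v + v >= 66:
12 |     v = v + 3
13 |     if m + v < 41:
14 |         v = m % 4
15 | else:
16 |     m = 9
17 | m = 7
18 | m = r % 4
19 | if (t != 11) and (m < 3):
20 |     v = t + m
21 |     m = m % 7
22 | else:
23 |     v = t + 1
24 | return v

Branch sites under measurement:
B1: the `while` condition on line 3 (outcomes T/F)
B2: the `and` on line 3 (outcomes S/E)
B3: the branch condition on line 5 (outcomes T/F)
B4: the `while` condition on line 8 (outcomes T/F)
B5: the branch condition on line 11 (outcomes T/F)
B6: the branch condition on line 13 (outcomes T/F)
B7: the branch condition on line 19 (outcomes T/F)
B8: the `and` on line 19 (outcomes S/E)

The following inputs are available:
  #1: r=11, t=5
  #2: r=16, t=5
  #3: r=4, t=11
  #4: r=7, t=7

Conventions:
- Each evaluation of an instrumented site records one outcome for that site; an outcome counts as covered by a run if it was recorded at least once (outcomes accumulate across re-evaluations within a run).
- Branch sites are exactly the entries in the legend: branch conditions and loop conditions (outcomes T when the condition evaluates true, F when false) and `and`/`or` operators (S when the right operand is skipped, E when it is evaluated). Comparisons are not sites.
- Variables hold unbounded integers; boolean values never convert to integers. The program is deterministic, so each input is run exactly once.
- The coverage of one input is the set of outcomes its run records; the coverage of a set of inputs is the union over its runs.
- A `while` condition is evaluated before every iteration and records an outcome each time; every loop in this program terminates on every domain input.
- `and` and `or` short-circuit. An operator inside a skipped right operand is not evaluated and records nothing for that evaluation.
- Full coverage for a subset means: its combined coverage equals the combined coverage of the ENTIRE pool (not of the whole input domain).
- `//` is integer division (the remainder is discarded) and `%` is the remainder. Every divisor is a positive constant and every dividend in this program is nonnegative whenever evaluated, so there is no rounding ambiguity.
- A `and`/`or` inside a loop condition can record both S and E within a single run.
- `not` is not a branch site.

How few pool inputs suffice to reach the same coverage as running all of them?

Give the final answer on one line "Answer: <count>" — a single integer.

input #1 (r=11, t=5): events B2->E, B1->T, B2->E, B1->T, B2->E, B1->T, B2->E, B1->T, B2->E, B1->T, B2->E, B1->T, B2->E, B1->T, ...; covers B1=T, B1=F, B2=S, B2=E, B3=T, B4=T, B4=F, B5=F, B7=F, B8=E
input #2 (r=16, t=5): events B2->E, B1->T, B2->E, B1->T, B2->E, B1->T, B2->E, B1->T, B2->E, B1->T, B2->E, B1->T, B2->E, B1->T, ...; covers B1=T, B1=F, B2=S, B2=E, B3=F, B4=T, B4=F, B5=F, B7=T, B8=E
input #3 (r=4, t=11): events B2->E, B1->T, B2->S, B1->F, B3->T, B4->F, B5->T, B6->T, B8->S, B7->F; covers B1=T, B1=F, B2=S, B2=E, B3=T, B4=F, B5=T, B6=T, B7=F, B8=S
input #4 (r=7, t=7): events B2->E, B1->T, B2->E, B1->T, B2->E, B1->T, B2->E, B1->T, B2->E, B1->T, B2->E, B1->T, B2->E, B1->T, ...; covers B1=T, B1=F, B2=S, B2=E, B3=T, B4=F, B5=F, B7=F, B8=E
pool-wide coverage (15 outcomes): B1=T, B1=F, B2=S, B2=E, B3=T, B3=F, B4=T, B4=F, B5=T, B5=F, B6=T, B7=T, B7=F, B8=S, B8=E
every size-1 subset falls short of the 15 outcomes (best: 10/15)
size 2: inputs {2, 3} cover all 15 outcomes, and no lexicographically smaller subset of this size does

Answer: 2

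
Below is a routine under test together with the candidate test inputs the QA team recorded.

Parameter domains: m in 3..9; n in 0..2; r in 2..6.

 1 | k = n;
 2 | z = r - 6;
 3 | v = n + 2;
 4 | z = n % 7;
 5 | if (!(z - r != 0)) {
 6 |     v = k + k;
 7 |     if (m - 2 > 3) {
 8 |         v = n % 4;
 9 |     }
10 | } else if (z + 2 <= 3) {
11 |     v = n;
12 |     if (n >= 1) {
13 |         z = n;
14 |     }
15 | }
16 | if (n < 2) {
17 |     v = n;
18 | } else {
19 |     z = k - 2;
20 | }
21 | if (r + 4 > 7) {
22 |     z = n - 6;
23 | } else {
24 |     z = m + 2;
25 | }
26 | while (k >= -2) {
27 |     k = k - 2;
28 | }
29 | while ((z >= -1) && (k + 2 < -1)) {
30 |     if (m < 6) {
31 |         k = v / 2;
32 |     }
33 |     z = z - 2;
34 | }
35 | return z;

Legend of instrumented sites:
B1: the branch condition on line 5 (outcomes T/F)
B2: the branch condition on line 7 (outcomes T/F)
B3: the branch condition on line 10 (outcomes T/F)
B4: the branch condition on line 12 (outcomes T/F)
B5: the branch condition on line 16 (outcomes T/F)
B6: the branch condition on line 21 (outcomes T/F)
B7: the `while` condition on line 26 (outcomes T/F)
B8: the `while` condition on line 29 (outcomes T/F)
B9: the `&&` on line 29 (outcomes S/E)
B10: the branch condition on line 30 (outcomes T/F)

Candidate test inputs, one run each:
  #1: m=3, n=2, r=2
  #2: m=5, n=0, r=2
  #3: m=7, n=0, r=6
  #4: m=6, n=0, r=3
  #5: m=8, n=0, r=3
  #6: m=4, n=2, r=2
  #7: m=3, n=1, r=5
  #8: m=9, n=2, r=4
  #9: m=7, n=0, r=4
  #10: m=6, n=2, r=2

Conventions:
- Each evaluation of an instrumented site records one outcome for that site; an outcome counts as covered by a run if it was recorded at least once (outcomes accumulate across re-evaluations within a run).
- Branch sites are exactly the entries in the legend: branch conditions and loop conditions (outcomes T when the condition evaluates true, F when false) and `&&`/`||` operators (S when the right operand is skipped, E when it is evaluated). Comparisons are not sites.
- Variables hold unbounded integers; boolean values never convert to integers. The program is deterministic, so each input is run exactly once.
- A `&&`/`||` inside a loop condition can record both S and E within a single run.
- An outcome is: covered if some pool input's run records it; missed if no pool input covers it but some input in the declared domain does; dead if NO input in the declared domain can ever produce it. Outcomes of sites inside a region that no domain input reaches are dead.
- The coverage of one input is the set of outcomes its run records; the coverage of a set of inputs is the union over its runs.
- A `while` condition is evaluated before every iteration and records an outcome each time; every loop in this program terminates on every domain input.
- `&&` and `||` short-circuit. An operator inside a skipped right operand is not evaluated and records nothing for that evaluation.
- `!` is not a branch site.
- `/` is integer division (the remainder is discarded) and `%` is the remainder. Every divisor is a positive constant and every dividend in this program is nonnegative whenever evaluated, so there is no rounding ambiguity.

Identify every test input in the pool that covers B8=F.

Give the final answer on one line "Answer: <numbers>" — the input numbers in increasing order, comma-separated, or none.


input #1 (m=3, n=2, r=2): records B8=F
input #2 (m=5, n=0, r=2): records B8=F
input #3 (m=7, n=0, r=6): records B8=F
input #4 (m=6, n=0, r=3): records B8=F
input #5 (m=8, n=0, r=3): records B8=F
input #6 (m=4, n=2, r=2): records B8=F
input #7 (m=3, n=1, r=5): records B8=F
input #8 (m=9, n=2, r=4): records B8=F
input #9 (m=7, n=0, r=4): records B8=F
input #10 (m=6, n=2, r=2): records B8=F
Answer: 1, 2, 3, 4, 5, 6, 7, 8, 9, 10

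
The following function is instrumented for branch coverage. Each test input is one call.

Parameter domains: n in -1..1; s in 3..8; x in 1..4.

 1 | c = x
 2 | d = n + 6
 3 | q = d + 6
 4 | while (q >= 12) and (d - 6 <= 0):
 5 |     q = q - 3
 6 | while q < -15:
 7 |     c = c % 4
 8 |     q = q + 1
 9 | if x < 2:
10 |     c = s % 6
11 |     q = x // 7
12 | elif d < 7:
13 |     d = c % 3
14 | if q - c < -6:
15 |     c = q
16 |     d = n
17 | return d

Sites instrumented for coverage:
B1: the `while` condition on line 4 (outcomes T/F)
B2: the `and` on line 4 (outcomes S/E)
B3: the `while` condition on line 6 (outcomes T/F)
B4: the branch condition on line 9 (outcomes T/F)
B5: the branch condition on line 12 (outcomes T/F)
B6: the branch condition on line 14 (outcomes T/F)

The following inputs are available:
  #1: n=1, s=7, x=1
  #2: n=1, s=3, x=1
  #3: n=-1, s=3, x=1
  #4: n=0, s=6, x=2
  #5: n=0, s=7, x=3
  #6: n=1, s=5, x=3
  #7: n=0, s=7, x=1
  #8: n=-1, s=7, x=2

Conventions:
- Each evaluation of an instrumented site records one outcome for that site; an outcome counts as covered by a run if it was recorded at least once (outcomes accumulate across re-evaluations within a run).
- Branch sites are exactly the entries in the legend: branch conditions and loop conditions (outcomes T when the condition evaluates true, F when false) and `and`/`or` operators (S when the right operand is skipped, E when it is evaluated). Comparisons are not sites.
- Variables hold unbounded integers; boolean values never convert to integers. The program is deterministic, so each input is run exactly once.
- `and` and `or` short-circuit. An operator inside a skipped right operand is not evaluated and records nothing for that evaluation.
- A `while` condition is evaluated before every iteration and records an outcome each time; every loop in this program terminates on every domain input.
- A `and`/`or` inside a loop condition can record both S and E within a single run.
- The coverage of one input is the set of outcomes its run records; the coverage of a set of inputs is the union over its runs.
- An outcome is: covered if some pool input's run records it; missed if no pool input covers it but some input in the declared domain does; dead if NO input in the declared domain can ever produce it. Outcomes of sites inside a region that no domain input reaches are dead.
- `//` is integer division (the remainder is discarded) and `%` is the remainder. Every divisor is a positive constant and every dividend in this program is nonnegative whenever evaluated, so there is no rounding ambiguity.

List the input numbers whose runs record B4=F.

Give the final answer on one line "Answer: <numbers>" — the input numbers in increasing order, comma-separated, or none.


input #1 (n=1, s=7, x=1): does not produce B4=F
input #2 (n=1, s=3, x=1): does not produce B4=F
input #3 (n=-1, s=3, x=1): does not produce B4=F
input #4 (n=0, s=6, x=2): produces B4=F
input #5 (n=0, s=7, x=3): produces B4=F
input #6 (n=1, s=5, x=3): produces B4=F
input #7 (n=0, s=7, x=1): does not produce B4=F
input #8 (n=-1, s=7, x=2): produces B4=F
Answer: 4, 5, 6, 8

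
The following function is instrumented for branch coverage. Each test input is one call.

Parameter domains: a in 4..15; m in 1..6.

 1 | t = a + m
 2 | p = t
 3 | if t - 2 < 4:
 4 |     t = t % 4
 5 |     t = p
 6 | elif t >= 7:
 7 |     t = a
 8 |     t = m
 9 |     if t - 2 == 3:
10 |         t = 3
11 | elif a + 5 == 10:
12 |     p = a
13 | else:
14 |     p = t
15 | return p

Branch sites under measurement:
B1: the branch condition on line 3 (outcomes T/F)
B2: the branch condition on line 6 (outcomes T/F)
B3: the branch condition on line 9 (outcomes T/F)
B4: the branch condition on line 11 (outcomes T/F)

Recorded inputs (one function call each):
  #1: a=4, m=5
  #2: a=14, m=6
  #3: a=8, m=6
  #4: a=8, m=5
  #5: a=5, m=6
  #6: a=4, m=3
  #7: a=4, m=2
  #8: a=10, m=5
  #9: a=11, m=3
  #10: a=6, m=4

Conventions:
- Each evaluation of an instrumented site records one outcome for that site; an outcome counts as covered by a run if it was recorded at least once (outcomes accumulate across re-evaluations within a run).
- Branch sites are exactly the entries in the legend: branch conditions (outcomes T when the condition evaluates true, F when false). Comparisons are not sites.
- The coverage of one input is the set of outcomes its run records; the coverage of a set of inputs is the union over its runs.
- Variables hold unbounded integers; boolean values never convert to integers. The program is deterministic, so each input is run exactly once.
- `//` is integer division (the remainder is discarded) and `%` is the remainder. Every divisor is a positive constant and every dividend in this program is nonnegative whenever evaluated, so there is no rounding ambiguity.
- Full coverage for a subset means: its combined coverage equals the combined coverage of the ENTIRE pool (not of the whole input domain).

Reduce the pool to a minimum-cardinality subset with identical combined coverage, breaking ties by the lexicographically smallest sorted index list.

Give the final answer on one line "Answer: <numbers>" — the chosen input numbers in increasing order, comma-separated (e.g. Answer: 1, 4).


run #1 (a=4, m=5) runs B1->F, B2->T, B3->T; records B1=F, B2=T, B3=T
run #2 (a=14, m=6) runs B1->F, B2->T, B3->F; records B1=F, B2=T, B3=F
run #3 (a=8, m=6) runs B1->F, B2->T, B3->F; records B1=F, B2=T, B3=F
run #4 (a=8, m=5) runs B1->F, B2->T, B3->T; records B1=F, B2=T, B3=T
run #5 (a=5, m=6) runs B1->F, B2->T, B3->F; records B1=F, B2=T, B3=F
run #6 (a=4, m=3) runs B1->F, B2->T, B3->F; records B1=F, B2=T, B3=F
run #7 (a=4, m=2) runs B1->F, B2->F, B4->F; records B1=F, B2=F, B4=F
run #8 (a=10, m=5) runs B1->F, B2->T, B3->T; records B1=F, B2=T, B3=T
run #9 (a=11, m=3) runs B1->F, B2->T, B3->F; records B1=F, B2=T, B3=F
run #10 (a=6, m=4) runs B1->F, B2->T, B3->F; records B1=F, B2=T, B3=F
union over all inputs: B1=F, B2=T, B2=F, B3=T, B3=F, B4=F (6 outcomes)
size 1 is not enough: best union over all size-1 subsets is 3/6
size 2 is not enough: best union over all size-2 subsets is 5/6
size 3: inputs {1, 2, 7} cover all 6 outcomes, and no lexicographically smaller subset of this size does
Answer: 1, 2, 7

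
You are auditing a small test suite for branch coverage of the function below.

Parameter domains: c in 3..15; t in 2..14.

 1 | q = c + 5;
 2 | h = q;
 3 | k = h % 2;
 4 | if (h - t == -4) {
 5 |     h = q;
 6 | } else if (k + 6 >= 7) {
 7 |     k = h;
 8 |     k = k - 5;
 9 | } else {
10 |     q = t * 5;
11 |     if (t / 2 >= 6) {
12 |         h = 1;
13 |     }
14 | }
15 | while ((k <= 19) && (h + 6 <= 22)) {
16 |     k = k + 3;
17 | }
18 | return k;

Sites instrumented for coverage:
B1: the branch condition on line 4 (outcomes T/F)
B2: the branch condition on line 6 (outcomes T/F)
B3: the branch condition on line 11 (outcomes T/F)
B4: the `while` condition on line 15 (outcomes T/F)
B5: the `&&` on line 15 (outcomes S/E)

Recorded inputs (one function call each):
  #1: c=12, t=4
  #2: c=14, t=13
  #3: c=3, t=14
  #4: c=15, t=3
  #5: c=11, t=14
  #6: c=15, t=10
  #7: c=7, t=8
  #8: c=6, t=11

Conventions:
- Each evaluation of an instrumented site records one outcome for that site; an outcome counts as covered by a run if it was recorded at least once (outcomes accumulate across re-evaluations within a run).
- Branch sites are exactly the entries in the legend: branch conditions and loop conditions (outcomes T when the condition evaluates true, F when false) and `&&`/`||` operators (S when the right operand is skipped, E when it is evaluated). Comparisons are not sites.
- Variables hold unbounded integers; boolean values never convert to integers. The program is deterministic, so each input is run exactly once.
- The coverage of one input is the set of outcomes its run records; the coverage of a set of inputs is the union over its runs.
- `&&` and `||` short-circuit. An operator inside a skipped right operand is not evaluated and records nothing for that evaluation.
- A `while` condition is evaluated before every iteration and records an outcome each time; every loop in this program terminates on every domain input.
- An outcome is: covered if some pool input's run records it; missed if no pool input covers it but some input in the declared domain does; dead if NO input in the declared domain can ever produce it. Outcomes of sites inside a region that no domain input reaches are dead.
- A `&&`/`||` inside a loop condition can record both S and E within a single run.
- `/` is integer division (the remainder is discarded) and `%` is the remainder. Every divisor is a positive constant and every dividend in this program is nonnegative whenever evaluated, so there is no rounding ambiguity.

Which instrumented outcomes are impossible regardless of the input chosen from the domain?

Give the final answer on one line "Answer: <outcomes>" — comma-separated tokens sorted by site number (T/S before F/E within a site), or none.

running all 169 domain inputs and tallying outcomes:
  reachable outcomes have witnesses, e.g. B1=T (e.g. c=3, t=12), B1=F (e.g. c=3, t=2), B2=T (e.g. c=4, t=2), B2=F (e.g. c=3, t=2)

Answer: none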